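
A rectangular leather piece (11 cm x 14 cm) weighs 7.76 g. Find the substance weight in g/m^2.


503.9 g/m^2


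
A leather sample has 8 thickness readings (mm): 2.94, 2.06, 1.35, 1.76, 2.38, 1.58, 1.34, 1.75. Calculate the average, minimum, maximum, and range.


Sum = 15.16
Average = 15.16 / 8 = 1.90 mm
Minimum = 1.34 mm
Maximum = 2.94 mm
Range = 2.94 - 1.34 = 1.60 mm


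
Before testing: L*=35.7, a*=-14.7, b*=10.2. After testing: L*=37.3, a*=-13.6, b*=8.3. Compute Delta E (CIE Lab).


Delta E = 2.72


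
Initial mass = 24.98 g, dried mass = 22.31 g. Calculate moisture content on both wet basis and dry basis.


Moisture lost = 24.98 - 22.31 = 2.67 g
Wet basis MC = 2.67 / 24.98 x 100 = 10.7%
Dry basis MC = 2.67 / 22.31 x 100 = 12.0%


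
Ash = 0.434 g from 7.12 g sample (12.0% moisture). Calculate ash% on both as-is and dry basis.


As-is ash% = 0.434 / 7.12 x 100 = 6.10%
Dry mass = 7.12 x (100 - 12.0) / 100 = 6.2656 g
Dry-basis ash% = 0.434 / 6.2656 x 100 = 6.93%


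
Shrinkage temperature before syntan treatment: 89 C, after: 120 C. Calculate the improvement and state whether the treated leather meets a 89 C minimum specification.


Improvement = 120 - 89 = 31 C
Spec check: 120 C >= 89 C? Yes


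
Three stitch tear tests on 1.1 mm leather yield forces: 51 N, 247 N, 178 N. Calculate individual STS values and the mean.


STS1 = 46.4 N/mm
STS2 = 224.5 N/mm
STS3 = 161.8 N/mm
Mean = 144.2 N/mm

STS1 = 51 / 1.1 = 46.4 N/mm
STS2 = 247 / 1.1 = 224.5 N/mm
STS3 = 178 / 1.1 = 161.8 N/mm
Mean = (46.4 + 224.5 + 161.8) / 3 = 144.2 N/mm


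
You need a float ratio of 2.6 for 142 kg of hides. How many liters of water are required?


Water = hide weight x target ratio
Water = 142 x 2.6 = 369.2 L


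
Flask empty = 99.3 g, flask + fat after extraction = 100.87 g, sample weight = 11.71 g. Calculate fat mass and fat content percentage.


Fat mass = 100.87 - 99.3 = 1.57 g
Fat% = 1.57 / 11.71 x 100 = 13.4%


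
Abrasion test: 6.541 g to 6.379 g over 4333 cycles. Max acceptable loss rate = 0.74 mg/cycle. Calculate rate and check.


Loss = 6.541 - 6.379 = 0.162 g
Rate = 0.162 g / 4333 cycles x 1000 = 0.037 mg/cycle
Max = 0.74 mg/cycle
Passes: Yes


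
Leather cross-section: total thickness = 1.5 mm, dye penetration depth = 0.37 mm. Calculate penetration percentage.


Penetration% = 0.37 / 1.5 x 100
Penetration = 24.7%


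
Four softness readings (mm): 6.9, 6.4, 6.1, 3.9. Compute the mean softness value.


5.83 mm


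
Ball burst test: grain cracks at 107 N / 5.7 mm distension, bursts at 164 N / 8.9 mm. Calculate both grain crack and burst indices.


Crack index = 107 / 5.7 = 18.8 N/mm
Burst index = 164 / 8.9 = 18.4 N/mm


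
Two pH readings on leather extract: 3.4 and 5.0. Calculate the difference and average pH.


Difference = 1.6
Average pH = 4.20


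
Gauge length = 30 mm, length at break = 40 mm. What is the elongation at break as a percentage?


Extension = 40 - 30 = 10 mm
Elongation = 10 / 30 x 100 = 33.3%


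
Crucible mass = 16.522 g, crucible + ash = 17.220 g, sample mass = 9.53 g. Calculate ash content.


Ash mass = 17.220 - 16.522 = 0.698 g
Ash% = 0.698 / 9.53 x 100 = 7.32%


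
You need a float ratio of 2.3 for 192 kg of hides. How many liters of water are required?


441.6 L

Water = hide weight x target ratio
Water = 192 x 2.3 = 441.6 L


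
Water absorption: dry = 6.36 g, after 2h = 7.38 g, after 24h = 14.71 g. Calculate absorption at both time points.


WA (2h) = (7.38 - 6.36) / 6.36 x 100 = 16.0%
WA (24h) = (14.71 - 6.36) / 6.36 x 100 = 131.3%


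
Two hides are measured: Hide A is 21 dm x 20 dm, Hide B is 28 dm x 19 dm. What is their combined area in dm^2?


952 dm^2


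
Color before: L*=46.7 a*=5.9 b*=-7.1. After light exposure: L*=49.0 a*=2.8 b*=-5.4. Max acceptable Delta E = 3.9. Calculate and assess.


dL = 2.3, da = -3.1, db = 1.7
dE = sqrt((2.3)^2 + (-3.1)^2 + (1.7)^2) = 4.22
Max = 3.9
Passes: No


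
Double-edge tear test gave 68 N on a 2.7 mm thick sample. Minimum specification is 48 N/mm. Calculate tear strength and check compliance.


Tear strength = 68 / 2.7 = 25.2 N/mm
Required minimum = 48 N/mm
Compliant: No


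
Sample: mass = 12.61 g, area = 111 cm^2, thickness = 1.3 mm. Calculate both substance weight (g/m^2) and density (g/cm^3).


Substance weight = 1136.0 g/m^2
Density = 0.874 g/cm^3


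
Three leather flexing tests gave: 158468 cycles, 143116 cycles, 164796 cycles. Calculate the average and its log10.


Average = 155460 cycles
log10 = 5.19

Average = (158468 + 143116 + 164796) / 3 = 155460 cycles
log10(155460) = 5.19


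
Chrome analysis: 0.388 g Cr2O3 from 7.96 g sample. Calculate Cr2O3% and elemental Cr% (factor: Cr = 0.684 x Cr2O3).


Cr2O3% = 0.388 / 7.96 x 100 = 4.87%
Cr% = 4.87 x 0.684 = 3.33%


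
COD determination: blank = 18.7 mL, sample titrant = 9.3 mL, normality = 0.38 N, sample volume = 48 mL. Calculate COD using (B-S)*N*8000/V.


COD = (18.7 - 9.3) x 0.38 x 8000 / 48
COD = 9.4 x 0.38 x 8000 / 48
COD = 595.3 mg/L


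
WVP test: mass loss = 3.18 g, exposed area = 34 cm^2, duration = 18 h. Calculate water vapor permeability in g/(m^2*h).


WVP = mass_loss / (area x time) x 10000
WVP = 3.18 / (34 x 18) x 10000
WVP = 3.18 / 612 x 10000 = 51.96 g/(m^2*h)


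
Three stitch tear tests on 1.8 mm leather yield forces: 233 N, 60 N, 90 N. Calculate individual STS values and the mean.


STS1 = 233 / 1.8 = 129.4 N/mm
STS2 = 60 / 1.8 = 33.3 N/mm
STS3 = 90 / 1.8 = 50.0 N/mm
Mean = (129.4 + 33.3 + 50.0) / 3 = 70.9 N/mm


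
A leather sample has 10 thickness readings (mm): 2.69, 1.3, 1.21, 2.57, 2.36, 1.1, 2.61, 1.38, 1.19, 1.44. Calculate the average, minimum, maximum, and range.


Average = 1.79 mm
Min = 1.1 mm
Max = 2.69 mm
Range = 1.59 mm


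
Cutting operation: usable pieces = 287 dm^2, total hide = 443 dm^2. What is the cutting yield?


64.8%


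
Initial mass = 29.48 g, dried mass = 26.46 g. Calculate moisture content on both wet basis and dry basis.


Wet basis = 10.2%
Dry basis = 11.4%

Moisture lost = 29.48 - 26.46 = 3.02 g
Wet basis MC = 3.02 / 29.48 x 100 = 10.2%
Dry basis MC = 3.02 / 26.46 x 100 = 11.4%


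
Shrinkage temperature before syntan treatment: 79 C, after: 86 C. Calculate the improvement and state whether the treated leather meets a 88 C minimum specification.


Improvement = 86 - 79 = 7 C
Spec check: 86 C >= 88 C? No


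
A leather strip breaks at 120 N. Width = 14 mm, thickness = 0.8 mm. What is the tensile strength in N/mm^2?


Cross-sectional area = 14 x 0.8 = 11.2 mm^2
Tensile strength = 120 / 11.2 = 10.71 N/mm^2


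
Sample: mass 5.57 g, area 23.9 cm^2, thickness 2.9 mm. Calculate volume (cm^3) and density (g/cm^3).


Thickness in cm = 2.9 / 10 = 0.29 cm
Volume = 23.9 x 0.29 = 6.931 cm^3
Density = 5.57 / 6.931 = 0.804 g/cm^3


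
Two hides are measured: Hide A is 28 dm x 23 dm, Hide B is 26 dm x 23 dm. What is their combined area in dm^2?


1242 dm^2

Hide A area = 28 x 23 = 644 dm^2
Hide B area = 26 x 23 = 598 dm^2
Total = 644 + 598 = 1242 dm^2


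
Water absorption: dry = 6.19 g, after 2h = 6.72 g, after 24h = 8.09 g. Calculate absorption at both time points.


WA (2h) = (6.72 - 6.19) / 6.19 x 100 = 8.6%
WA (24h) = (8.09 - 6.19) / 6.19 x 100 = 30.7%


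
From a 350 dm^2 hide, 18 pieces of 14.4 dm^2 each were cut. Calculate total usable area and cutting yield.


Total usable = 18 x 14.4 = 259.2 dm^2
Yield = 259.2 / 350 x 100 = 74.1%


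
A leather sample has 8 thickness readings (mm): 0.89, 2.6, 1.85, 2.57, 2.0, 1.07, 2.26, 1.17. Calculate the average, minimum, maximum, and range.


Average = 1.80 mm
Min = 0.89 mm
Max = 2.6 mm
Range = 1.71 mm


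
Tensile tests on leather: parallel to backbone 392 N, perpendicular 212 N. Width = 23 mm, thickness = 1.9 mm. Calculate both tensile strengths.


Area = 23 x 1.9 = 43.7 mm^2
TS (parallel) = 392 / 43.7 = 8.97 N/mm^2
TS (perpendicular) = 212 / 43.7 = 4.85 N/mm^2


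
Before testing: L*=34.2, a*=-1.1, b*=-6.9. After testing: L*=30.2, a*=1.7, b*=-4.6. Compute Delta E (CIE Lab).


dL = 30.2 - 34.2 = -4.0
da = 1.7 - (-1.1) = 2.8
db = -4.6 - (-6.9) = 2.3
dE = sqrt((-4.0)^2 + (2.8)^2 + (2.3)^2) = 5.40


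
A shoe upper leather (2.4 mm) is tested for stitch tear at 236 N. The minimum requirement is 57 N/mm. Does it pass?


STS = 236 / 2.4 = 98.3 N/mm
Minimum required: 57 N/mm
Passes: Yes


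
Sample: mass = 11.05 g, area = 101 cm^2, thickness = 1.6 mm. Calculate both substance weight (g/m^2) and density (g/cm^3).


Substance weight = 1094.1 g/m^2
Density = 0.684 g/cm^3

SW = 11.05 / 101 x 10000 = 1094.1 g/m^2
Volume = 101 x 1.6 / 10 = 16.16 cm^3
Density = 11.05 / 16.16 = 0.684 g/cm^3


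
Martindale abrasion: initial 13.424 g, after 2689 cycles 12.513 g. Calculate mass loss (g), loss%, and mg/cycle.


Loss = 13.424 - 12.513 = 0.911 g
Loss% = 0.911 / 13.424 x 100 = 6.79%
Rate = 0.911 / 2689 x 1000 = 0.339 mg/cycle


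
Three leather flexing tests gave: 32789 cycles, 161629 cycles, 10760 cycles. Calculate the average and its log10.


Average = 68393 cycles
log10 = 4.84

Average = (32789 + 161629 + 10760) / 3 = 68393 cycles
log10(68393) = 4.84


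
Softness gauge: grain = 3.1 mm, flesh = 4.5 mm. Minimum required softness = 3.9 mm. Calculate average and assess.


Average softness = 3.80 mm
Meets requirement: No

Average = (3.1 + 4.5) / 2 = 3.80 mm
Minimum = 3.9 mm
Meets requirement: No


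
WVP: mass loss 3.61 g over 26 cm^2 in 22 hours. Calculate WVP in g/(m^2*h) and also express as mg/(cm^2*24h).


WVP = 3.61 / (26 x 22) x 10000 = 63.11 g/(m^2*h)
Mass loss in mg = 3.61 x 1000 = 3610 mg
Per cm^2 per 24h in mg: 3610 x 24 / (26 x 22) = 86640 / 572 = 151.47 mg/(cm^2*24h)


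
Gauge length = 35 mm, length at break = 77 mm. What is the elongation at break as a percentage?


120.0%


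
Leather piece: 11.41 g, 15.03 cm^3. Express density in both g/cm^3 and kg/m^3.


Density = 11.41 / 15.03 = 0.759 g/cm^3
Convert: 0.759 x 1000 = 759 kg/m^3


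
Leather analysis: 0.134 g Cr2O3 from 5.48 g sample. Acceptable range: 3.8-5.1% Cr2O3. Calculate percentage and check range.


Cr2O3 = 2.45%
Within range: No


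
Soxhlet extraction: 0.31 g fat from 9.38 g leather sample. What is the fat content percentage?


3.3%


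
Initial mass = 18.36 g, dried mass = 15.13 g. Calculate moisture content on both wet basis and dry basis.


Moisture lost = 18.36 - 15.13 = 3.23 g
Wet basis MC = 3.23 / 18.36 x 100 = 17.6%
Dry basis MC = 3.23 / 15.13 x 100 = 21.3%


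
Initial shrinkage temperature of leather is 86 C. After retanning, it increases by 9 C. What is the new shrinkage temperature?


95 C


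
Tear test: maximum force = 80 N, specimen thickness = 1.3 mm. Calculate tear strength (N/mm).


Tear strength = force / thickness
Tear = 80 / 1.3 = 61.5 N/mm


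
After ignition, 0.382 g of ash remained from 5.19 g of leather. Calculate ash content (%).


Ash% = 0.382 / 5.19 x 100
Ash% = 7.36%


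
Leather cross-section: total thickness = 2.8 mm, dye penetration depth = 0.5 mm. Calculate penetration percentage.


Penetration% = 0.5 / 2.8 x 100
Penetration = 17.9%


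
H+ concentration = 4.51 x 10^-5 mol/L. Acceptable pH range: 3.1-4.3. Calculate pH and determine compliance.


pH = 4.35
Compliant: No


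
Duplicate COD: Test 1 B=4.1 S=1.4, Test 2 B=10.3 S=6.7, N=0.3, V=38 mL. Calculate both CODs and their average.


COD1 = (4.1 - 1.4) x 0.3 x 8000 / 38 = 170.5 mg/L
COD2 = (10.3 - 6.7) x 0.3 x 8000 / 38 = 227.4 mg/L
Average = (170.5 + 227.4) / 2 = 199.0 mg/L


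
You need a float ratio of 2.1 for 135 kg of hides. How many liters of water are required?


Water = hide weight x target ratio
Water = 135 x 2.1 = 283.5 L


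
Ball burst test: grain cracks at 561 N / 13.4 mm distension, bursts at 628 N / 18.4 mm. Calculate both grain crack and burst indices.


Crack index = 561 / 13.4 = 41.9 N/mm
Burst index = 628 / 18.4 = 34.1 N/mm


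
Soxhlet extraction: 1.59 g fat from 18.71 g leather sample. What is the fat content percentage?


8.5%

Fat content = 1.59 / 18.71 x 100
Fat = 8.5%


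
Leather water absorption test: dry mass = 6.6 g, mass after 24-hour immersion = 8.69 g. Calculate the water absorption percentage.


31.7%

Water absorbed = 8.69 - 6.6 = 2.09 g
WA% = 2.09 / 6.6 x 100 = 31.7%


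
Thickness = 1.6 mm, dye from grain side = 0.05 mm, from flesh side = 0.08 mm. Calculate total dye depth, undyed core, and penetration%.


Total dyed = 0.05 + 0.08 = 0.13 mm
Undyed core = 1.6 - 0.13 = 1.47 mm
Penetration = 0.13 / 1.6 x 100 = 8.1%


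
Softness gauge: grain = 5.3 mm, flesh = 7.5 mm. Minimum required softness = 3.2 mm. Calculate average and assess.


Average softness = 6.40 mm
Meets requirement: Yes


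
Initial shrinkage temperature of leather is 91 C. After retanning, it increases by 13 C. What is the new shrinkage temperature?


104 C


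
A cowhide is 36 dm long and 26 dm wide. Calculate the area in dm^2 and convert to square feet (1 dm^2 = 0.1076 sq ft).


Area = 36 x 26 = 936 dm^2
Conversion: 936 x 0.1076 = 100.71 sq ft


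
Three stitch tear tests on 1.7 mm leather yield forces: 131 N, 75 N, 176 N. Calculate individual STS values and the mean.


STS1 = 77.1 N/mm
STS2 = 44.1 N/mm
STS3 = 103.5 N/mm
Mean = 74.9 N/mm

STS1 = 131 / 1.7 = 77.1 N/mm
STS2 = 75 / 1.7 = 44.1 N/mm
STS3 = 176 / 1.7 = 103.5 N/mm
Mean = (77.1 + 44.1 + 103.5) / 3 = 74.9 N/mm


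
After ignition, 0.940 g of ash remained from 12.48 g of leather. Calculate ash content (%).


7.53%

Ash% = 0.940 / 12.48 x 100
Ash% = 7.53%


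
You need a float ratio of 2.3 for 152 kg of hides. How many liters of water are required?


349.6 L


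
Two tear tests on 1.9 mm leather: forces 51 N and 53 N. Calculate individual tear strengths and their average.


Tear 1 = 26.8 N/mm
Tear 2 = 27.9 N/mm
Average = 27.4 N/mm


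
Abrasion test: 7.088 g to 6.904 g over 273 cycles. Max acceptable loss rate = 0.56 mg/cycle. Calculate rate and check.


Loss = 7.088 - 6.904 = 0.184 g
Rate = 0.184 g / 273 cycles x 1000 = 0.674 mg/cycle
Max = 0.56 mg/cycle
Passes: No


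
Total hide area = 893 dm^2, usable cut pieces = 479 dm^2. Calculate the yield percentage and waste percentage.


Yield = 53.6%
Waste = 46.4%


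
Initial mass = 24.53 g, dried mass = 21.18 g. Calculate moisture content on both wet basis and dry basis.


Wet basis = 13.7%
Dry basis = 15.8%

Moisture lost = 24.53 - 21.18 = 3.35 g
Wet basis MC = 3.35 / 24.53 x 100 = 13.7%
Dry basis MC = 3.35 / 21.18 x 100 = 15.8%


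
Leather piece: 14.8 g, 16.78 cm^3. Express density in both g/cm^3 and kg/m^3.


0.882 g/cm^3
882 kg/m^3


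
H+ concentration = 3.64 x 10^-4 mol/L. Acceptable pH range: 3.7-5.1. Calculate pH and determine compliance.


pH = -log10(3.64 x 10^-4) = 3.44
Range: 3.7 to 5.1
Compliant: No


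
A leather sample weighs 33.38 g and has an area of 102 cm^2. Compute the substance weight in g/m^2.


Substance weight = mass / area x 10000
SW = 33.38 / 102 x 10000
SW = 3272.5 g/m^2


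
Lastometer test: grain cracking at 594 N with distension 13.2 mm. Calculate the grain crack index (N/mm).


Grain crack index = force / distension
Index = 594 / 13.2 = 45.0 N/mm


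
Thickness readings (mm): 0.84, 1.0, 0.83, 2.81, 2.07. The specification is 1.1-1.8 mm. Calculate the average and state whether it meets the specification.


Sum = 7.55
Average = 7.55 / 5 = 1.51 mm
Specification range: 1.1 to 1.8 mm
Within spec: Yes


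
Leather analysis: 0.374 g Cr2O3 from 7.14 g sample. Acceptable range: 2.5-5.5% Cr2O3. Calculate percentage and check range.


Cr2O3 = 5.24%
Within range: Yes


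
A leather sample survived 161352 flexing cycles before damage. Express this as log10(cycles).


5.21


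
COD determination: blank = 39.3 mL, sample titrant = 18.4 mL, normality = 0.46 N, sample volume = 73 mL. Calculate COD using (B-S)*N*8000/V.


1053.6 mg/L

COD = (39.3 - 18.4) x 0.46 x 8000 / 73
COD = 20.9 x 0.46 x 8000 / 73
COD = 1053.6 mg/L


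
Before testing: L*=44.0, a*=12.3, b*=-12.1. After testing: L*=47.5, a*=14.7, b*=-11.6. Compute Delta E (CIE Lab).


Delta E = 4.27

dL = 47.5 - 44.0 = 3.5
da = 14.7 - 12.3 = 2.4
db = -11.6 - (-12.1) = 0.5
dE = sqrt((3.5)^2 + (2.4)^2 + (0.5)^2) = 4.27


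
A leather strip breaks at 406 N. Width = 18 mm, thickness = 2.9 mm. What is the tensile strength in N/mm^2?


Cross-sectional area = 18 x 2.9 = 52.2 mm^2
Tensile strength = 406 / 52.2 = 7.78 N/mm^2


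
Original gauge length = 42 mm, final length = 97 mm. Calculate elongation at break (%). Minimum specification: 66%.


Elongation = 131.0%
Meets spec: Yes

Extension = 97 - 42 = 55 mm
Elongation = 55 / 42 x 100 = 131.0%
Minimum required: 66%
Meets specification: Yes


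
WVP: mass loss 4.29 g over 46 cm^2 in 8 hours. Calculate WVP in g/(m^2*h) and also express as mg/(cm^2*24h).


WVP = 116.58 g/(m^2*h)
Daily rate = 279.78 mg/(cm^2*24h)


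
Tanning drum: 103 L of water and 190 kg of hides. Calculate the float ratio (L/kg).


Float ratio = water / hide weight
Ratio = 103 / 190 = 0.5


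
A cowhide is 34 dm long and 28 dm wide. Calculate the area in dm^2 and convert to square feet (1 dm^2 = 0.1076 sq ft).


Area = 34 x 28 = 952 dm^2
Conversion: 952 x 0.1076 = 102.44 sq ft


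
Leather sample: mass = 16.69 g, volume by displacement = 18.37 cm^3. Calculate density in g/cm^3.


0.909 g/cm^3

Density = mass / volume
Density = 16.69 / 18.37 = 0.909 g/cm^3


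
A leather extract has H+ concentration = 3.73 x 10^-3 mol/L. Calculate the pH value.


pH = 2.43

pH = -log10[H+]
pH = -log10(3.73 x 10^-3) = 2.43


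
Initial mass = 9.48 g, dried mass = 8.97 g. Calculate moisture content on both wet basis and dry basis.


Wet basis = 5.4%
Dry basis = 5.7%


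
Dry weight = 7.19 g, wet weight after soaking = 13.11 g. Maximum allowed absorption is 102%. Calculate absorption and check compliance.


WA = (13.11 - 7.19) / 7.19 x 100 = 82.3%
Maximum allowed: 102%
Compliant: Yes


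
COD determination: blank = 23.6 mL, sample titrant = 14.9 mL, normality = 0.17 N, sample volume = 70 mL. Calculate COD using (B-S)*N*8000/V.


COD = (23.6 - 14.9) x 0.17 x 8000 / 70
COD = 8.7 x 0.17 x 8000 / 70
COD = 169.0 mg/L


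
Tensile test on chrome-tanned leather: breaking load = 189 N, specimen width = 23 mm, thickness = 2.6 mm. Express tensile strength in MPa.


3.16 MPa

Cross-section = 23 x 2.6 = 59.8 mm^2
TS = 189 / 59.8 = 3.16 MPa
(1 N/mm^2 = 1 MPa)


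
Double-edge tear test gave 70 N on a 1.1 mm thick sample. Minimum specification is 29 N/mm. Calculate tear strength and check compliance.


Tear strength = 63.6 N/mm
Compliant: Yes

Tear strength = 70 / 1.1 = 63.6 N/mm
Required minimum = 29 N/mm
Compliant: Yes


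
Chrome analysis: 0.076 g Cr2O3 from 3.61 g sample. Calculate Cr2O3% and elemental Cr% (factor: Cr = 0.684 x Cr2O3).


Cr2O3% = 0.076 / 3.61 x 100 = 2.11%
Cr% = 2.11 x 0.684 = 1.44%


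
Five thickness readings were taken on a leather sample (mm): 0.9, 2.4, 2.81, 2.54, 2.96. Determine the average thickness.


Sum = 0.9 + 2.4 + 2.81 + 2.54 + 2.96 = 11.61
Average = 11.61 / 5 = 2.32 mm


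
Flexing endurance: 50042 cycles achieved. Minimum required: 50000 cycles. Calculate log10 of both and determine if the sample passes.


Achieved: log10 = 4.70
Required: log10 = 4.70
Passes: Yes

log10(50042) = 4.70
log10(50000) = 4.70
Passes: Yes


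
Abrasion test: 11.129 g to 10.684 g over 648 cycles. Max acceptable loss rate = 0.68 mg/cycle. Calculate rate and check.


Rate = 0.687 mg/cycle
Passes: No

Loss = 11.129 - 10.684 = 0.445 g
Rate = 0.445 g / 648 cycles x 1000 = 0.687 mg/cycle
Max = 0.68 mg/cycle
Passes: No


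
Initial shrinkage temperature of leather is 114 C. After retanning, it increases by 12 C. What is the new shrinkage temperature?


New Ts = 114 + 12 = 126 C


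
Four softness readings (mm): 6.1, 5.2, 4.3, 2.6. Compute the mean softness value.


Sum = 6.1 + 5.2 + 4.3 + 2.6
Mean = 18.2 / 4 = 4.55 mm


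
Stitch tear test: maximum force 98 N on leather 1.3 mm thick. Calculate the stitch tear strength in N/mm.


75.4 N/mm

Stitch tear strength = force / thickness
STS = 98 / 1.3 = 75.4 N/mm


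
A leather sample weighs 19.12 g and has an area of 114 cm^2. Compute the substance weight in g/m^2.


Substance weight = mass / area x 10000
SW = 19.12 / 114 x 10000
SW = 1677.2 g/m^2


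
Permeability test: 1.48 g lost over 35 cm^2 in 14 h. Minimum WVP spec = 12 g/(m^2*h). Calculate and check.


WVP = 30.20 g/(m^2*h)
Meets specification: Yes

WVP = 1.48 / (35 x 14) x 10000 = 30.20 g/(m^2*h)
Minimum: 12 g/(m^2*h)
Meets spec: Yes


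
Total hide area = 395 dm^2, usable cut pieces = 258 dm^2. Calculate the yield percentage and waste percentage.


Yield = 65.3%
Waste = 34.7%


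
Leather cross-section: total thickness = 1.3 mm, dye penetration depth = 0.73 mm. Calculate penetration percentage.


56.2%


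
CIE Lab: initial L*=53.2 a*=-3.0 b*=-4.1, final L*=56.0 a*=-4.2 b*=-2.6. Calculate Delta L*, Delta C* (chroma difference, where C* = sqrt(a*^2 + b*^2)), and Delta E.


Delta L* = 56.0 - 53.2 = 2.8
C1* = sqrt((-3.0)^2 + (-4.1)^2) = 5.080
C2* = sqrt((-4.2)^2 + (-2.6)^2) = 4.940
Delta C* = 4.940 - 5.080 = -0.14
Delta E = sqrt((2.8)^2 + (-1.2)^2 + (1.5)^2) = 3.40


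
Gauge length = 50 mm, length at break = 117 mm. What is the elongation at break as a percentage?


Extension = 117 - 50 = 67 mm
Elongation = 67 / 50 x 100 = 134.0%


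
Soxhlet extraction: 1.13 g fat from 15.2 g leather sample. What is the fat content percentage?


7.4%

Fat content = 1.13 / 15.2 x 100
Fat = 7.4%


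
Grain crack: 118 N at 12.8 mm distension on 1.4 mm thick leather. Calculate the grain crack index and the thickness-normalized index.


Crack index = 118 / 12.8 = 9.2 N/mm
Normalized = 9.2 / 1.4 = 6.6 N/mm per mm


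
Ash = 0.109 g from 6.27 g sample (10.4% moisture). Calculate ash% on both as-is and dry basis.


As-is ash% = 0.109 / 6.27 x 100 = 1.74%
Dry mass = 6.27 x (100 - 10.4) / 100 = 5.61792 g
Dry-basis ash% = 0.109 / 5.61792 x 100 = 1.94%


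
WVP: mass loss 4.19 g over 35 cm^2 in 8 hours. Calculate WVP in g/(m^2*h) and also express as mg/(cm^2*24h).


WVP = 149.64 g/(m^2*h)
Daily rate = 359.14 mg/(cm^2*24h)

WVP = 4.19 / (35 x 8) x 10000 = 149.64 g/(m^2*h)
Mass loss in mg = 4.19 x 1000 = 4190 mg
Per cm^2 per 24h in mg: 4190 x 24 / (35 x 8) = 100560 / 280 = 359.14 mg/(cm^2*24h)


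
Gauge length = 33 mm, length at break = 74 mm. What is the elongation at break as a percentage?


124.2%

Extension = 74 - 33 = 41 mm
Elongation = 41 / 33 x 100 = 124.2%


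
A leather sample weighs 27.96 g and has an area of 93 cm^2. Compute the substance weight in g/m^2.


3006.5 g/m^2

Substance weight = mass / area x 10000
SW = 27.96 / 93 x 10000
SW = 3006.5 g/m^2


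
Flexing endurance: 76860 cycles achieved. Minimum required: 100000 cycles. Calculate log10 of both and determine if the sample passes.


Achieved: log10 = 4.89
Required: log10 = 5.00
Passes: No

log10(76860) = 4.89
log10(100000) = 5.00
Passes: No


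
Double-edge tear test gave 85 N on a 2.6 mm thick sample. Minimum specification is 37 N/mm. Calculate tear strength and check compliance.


Tear strength = 85 / 2.6 = 32.7 N/mm
Required minimum = 37 N/mm
Compliant: No


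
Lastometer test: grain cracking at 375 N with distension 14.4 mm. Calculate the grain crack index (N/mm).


26.0 N/mm

Grain crack index = force / distension
Index = 375 / 14.4 = 26.0 N/mm


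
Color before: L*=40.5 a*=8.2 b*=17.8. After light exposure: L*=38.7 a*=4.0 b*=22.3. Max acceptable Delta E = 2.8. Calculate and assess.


dL = -1.8, da = -4.2, db = 4.5
dE = sqrt((-1.8)^2 + (-4.2)^2 + (4.5)^2) = 6.41
Max = 2.8
Passes: No


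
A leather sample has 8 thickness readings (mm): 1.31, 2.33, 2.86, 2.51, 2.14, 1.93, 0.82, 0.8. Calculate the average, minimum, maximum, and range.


Average = 1.84 mm
Min = 0.8 mm
Max = 2.86 mm
Range = 2.06 mm

Sum = 14.70
Average = 14.70 / 8 = 1.84 mm
Minimum = 0.8 mm
Maximum = 2.86 mm
Range = 2.86 - 0.8 = 2.06 mm


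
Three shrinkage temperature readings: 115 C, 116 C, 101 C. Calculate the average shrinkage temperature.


Average = (115 + 116 + 101) / 3
Average = 332 / 3 = 110.7 C


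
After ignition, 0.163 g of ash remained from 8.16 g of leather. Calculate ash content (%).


Ash% = 0.163 / 8.16 x 100
Ash% = 2.00%


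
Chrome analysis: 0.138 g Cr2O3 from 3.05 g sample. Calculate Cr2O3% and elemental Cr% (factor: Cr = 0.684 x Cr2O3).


Cr2O3% = 0.138 / 3.05 x 100 = 4.52%
Cr% = 4.52 x 0.684 = 3.09%


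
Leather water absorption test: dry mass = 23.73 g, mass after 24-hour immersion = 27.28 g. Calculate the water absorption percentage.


Water absorbed = 27.28 - 23.73 = 3.55 g
WA% = 3.55 / 23.73 x 100 = 15.0%


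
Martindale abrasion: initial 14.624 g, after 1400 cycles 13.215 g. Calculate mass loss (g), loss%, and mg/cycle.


Mass loss = 1.409 g
Loss = 9.63%
Rate = 1.006 mg/cycle

Loss = 14.624 - 13.215 = 1.409 g
Loss% = 1.409 / 14.624 x 100 = 9.63%
Rate = 1.409 / 1400 x 1000 = 1.006 mg/cycle


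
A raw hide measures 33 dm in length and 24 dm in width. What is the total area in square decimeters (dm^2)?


Area = length x width
Area = 33 x 24 = 792 dm^2


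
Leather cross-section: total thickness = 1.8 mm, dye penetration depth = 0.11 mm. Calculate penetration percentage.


6.1%

Penetration% = 0.11 / 1.8 x 100
Penetration = 6.1%


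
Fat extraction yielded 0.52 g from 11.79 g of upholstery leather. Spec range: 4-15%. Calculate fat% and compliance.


Fat content = 4.4%
Compliant: Yes

Fat% = 0.52 / 11.79 x 100 = 4.4%
Spec range: 4-15%
Compliant: Yes


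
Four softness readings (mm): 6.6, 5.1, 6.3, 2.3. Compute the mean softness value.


Sum = 6.6 + 5.1 + 6.3 + 2.3
Mean = 20.3 / 4 = 5.08 mm


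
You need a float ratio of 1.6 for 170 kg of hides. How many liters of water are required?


272.0 L

Water = hide weight x target ratio
Water = 170 x 1.6 = 272.0 L


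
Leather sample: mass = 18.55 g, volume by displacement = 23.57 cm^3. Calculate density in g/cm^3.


0.787 g/cm^3

Density = mass / volume
Density = 18.55 / 23.57 = 0.787 g/cm^3


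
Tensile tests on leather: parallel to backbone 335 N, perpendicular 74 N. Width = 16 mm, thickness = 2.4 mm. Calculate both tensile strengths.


Parallel = 8.72 N/mm^2
Perpendicular = 1.93 N/mm^2

Area = 16 x 2.4 = 38.4 mm^2
TS (parallel) = 335 / 38.4 = 8.72 N/mm^2
TS (perpendicular) = 74 / 38.4 = 1.93 N/mm^2


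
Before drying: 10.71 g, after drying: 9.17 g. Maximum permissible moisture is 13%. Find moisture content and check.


MC = (10.71 - 9.17) / 10.71 x 100 = 14.4%
Maximum: 13%
Acceptable: No


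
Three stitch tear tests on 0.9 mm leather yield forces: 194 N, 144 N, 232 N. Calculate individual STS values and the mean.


STS1 = 194 / 0.9 = 215.6 N/mm
STS2 = 144 / 0.9 = 160.0 N/mm
STS3 = 232 / 0.9 = 257.8 N/mm
Mean = (215.6 + 160.0 + 257.8) / 3 = 211.1 N/mm


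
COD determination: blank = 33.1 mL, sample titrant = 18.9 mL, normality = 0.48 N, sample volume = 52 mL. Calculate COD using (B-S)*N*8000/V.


COD = (33.1 - 18.9) x 0.48 x 8000 / 52
COD = 14.2 x 0.48 x 8000 / 52
COD = 1048.6 mg/L


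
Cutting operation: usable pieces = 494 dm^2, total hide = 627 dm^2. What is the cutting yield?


Yield = usable / total x 100
Yield = 494 / 627 x 100 = 78.8%


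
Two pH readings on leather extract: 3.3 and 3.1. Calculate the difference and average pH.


Difference = |3.3 - 3.1| = 0.2
Average = (3.3 + 3.1) / 2 = 3.20


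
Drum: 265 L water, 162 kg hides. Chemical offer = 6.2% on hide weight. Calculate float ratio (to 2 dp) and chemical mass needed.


Float ratio = 265 / 162 = 1.64
Chemical = 162 x 6.2 / 100 = 10.044 kg


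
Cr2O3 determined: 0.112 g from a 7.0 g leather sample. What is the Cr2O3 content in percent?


1.60%


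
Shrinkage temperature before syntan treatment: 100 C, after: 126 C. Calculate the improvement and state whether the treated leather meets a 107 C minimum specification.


Improvement = 26 C
Meets 107 C spec: Yes

Improvement = 126 - 100 = 26 C
Spec check: 126 C >= 107 C? Yes


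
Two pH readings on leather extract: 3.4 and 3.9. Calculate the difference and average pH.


Difference = 0.5
Average pH = 3.65

Difference = |3.4 - 3.9| = 0.5
Average = (3.4 + 3.9) / 2 = 3.65


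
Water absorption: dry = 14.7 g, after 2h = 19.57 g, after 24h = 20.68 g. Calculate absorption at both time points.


2h absorption = 33.1%
24h absorption = 40.7%

WA (2h) = (19.57 - 14.7) / 14.7 x 100 = 33.1%
WA (24h) = (20.68 - 14.7) / 14.7 x 100 = 40.7%


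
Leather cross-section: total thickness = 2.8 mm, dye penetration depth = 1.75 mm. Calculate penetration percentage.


62.5%


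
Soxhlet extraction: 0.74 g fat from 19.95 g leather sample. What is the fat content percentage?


Fat content = 0.74 / 19.95 x 100
Fat = 3.7%


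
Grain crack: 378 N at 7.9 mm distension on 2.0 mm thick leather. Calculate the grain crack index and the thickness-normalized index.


Crack index = 47.8 N/mm
Normalized index = 23.9 N/mm per mm

Crack index = 378 / 7.9 = 47.8 N/mm
Normalized = 47.8 / 2.0 = 23.9 N/mm per mm


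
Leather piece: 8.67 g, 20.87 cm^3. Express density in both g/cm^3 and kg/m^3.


0.415 g/cm^3
415 kg/m^3

Density = 8.67 / 20.87 = 0.415 g/cm^3
Convert: 0.415 x 1000 = 415 kg/m^3


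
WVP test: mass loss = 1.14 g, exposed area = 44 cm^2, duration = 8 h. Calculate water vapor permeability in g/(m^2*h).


32.39 g/(m^2*h)


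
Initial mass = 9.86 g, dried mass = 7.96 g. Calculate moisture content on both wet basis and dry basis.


Wet basis = 19.3%
Dry basis = 23.9%


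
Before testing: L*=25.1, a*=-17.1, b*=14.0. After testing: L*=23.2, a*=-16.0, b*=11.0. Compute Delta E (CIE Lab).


Delta E = 3.72

dL = 23.2 - 25.1 = -1.9
da = -16.0 - (-17.1) = 1.1
db = 11.0 - 14.0 = -3.0
dE = sqrt((-1.9)^2 + (1.1)^2 + (-3.0)^2) = 3.72


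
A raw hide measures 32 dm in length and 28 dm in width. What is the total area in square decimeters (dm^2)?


896 dm^2

Area = length x width
Area = 32 x 28 = 896 dm^2


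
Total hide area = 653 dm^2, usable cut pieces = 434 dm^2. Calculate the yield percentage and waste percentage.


Yield = 434 / 653 x 100 = 66.5%
Waste = 653 - 434 = 219 dm^2
Waste% = 100 - 66.5 = 33.5%


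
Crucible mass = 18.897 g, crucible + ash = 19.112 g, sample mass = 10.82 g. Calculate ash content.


Ash mass = 0.215 g
Ash content = 1.99%

Ash mass = 19.112 - 18.897 = 0.215 g
Ash% = 0.215 / 10.82 x 100 = 1.99%


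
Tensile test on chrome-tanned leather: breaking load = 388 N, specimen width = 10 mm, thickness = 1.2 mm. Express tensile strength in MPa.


Cross-section = 10 x 1.2 = 12.0 mm^2
TS = 388 / 12.0 = 32.33 MPa
(1 N/mm^2 = 1 MPa)


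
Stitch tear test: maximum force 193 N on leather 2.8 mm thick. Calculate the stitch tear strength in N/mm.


68.9 N/mm


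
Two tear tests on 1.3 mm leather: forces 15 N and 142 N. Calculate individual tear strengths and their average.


Tear 1 = 11.5 N/mm
Tear 2 = 109.2 N/mm
Average = 60.4 N/mm


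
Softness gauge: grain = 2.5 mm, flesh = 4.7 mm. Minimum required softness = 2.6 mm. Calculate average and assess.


Average = (2.5 + 4.7) / 2 = 3.60 mm
Minimum = 2.6 mm
Meets requirement: Yes


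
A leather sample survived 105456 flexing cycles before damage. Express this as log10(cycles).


5.02

log10(105456) = 5.02


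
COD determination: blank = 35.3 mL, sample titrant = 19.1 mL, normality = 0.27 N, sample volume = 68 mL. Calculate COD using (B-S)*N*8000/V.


514.6 mg/L

COD = (35.3 - 19.1) x 0.27 x 8000 / 68
COD = 16.2 x 0.27 x 8000 / 68
COD = 514.6 mg/L


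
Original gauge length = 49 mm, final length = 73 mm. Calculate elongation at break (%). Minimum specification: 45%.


Extension = 73 - 49 = 24 mm
Elongation = 24 / 49 x 100 = 49.0%
Minimum required: 45%
Meets specification: Yes


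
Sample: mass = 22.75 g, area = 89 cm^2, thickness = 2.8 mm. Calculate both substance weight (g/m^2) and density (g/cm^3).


Substance weight = 2556.2 g/m^2
Density = 0.913 g/cm^3


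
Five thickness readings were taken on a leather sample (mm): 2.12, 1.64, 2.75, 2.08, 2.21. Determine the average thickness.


2.16 mm

Sum = 2.12 + 1.64 + 2.75 + 2.08 + 2.21 = 10.80
Average = 10.80 / 5 = 2.16 mm


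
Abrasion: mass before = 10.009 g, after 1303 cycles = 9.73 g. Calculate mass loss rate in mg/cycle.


Mass loss = 10.009 - 9.73 = 0.279 g
Rate = 0.279 / 1303 x 1000 = 0.214 mg/cycle


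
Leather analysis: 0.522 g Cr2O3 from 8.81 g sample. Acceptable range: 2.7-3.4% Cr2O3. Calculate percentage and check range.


Cr2O3% = 0.522 / 8.81 x 100 = 5.93%
Acceptable range: 2.7 to 3.4%
Within range: No


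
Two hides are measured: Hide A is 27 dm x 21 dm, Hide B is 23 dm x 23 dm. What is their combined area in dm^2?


Hide A area = 27 x 21 = 567 dm^2
Hide B area = 23 x 23 = 529 dm^2
Total = 567 + 529 = 1096 dm^2


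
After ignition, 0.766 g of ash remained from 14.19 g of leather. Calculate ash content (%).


Ash% = 0.766 / 14.19 x 100
Ash% = 5.40%


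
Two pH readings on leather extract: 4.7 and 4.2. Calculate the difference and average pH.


Difference = |4.7 - 4.2| = 0.5
Average = (4.7 + 4.2) / 2 = 4.45


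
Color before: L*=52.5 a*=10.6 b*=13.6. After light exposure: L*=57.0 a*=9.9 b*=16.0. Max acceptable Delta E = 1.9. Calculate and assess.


dL = 4.5, da = -0.7, db = 2.4
dE = sqrt((4.5)^2 + (-0.7)^2 + (2.4)^2) = 5.15
Max = 1.9
Passes: No


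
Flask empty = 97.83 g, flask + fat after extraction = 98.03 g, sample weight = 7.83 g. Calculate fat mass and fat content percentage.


Fat mass = 0.20 g
Fat content = 2.6%

Fat mass = 98.03 - 97.83 = 0.20 g
Fat% = 0.20 / 7.83 x 100 = 2.6%


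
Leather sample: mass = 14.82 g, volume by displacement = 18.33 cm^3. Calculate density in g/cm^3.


0.809 g/cm^3


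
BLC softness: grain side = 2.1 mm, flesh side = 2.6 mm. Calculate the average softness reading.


2.35 mm

Average = (2.1 + 2.6) / 2
Average = 2.35 mm


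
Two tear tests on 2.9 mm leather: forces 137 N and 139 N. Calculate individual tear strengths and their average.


Tear 1 = 137 / 2.9 = 47.2 N/mm
Tear 2 = 139 / 2.9 = 47.9 N/mm
Average = (47.2 + 47.9) / 2 = 47.6 N/mm


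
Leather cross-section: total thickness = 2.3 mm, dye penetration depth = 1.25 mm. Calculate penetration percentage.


Penetration% = 1.25 / 2.3 x 100
Penetration = 54.3%


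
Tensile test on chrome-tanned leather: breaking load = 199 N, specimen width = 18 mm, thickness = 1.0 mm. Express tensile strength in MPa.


11.06 MPa

Cross-section = 18 x 1.0 = 18.0 mm^2
TS = 199 / 18.0 = 11.06 MPa
(1 N/mm^2 = 1 MPa)


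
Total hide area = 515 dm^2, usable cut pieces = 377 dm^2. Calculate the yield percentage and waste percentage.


Yield = 73.2%
Waste = 26.8%


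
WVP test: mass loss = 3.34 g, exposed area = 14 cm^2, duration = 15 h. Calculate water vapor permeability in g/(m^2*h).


159.05 g/(m^2*h)

WVP = mass_loss / (area x time) x 10000
WVP = 3.34 / (14 x 15) x 10000
WVP = 3.34 / 210 x 10000 = 159.05 g/(m^2*h)


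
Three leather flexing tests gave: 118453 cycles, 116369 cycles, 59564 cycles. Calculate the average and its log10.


Average = (118453 + 116369 + 59564) / 3 = 98129 cycles
log10(98129) = 4.99


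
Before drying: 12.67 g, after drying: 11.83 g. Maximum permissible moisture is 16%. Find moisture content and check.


Moisture content = 6.6%
Acceptable: Yes

MC = (12.67 - 11.83) / 12.67 x 100 = 6.6%
Maximum: 16%
Acceptable: Yes


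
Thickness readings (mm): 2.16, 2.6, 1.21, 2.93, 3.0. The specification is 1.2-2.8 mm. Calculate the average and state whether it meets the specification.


Average = 2.38 mm
Within specification: Yes

Sum = 11.90
Average = 11.90 / 5 = 2.38 mm
Specification range: 1.2 to 2.8 mm
Within spec: Yes


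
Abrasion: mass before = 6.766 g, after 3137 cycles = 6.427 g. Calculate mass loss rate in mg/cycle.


Mass loss = 6.766 - 6.427 = 0.339 g
Rate = 0.339 / 3137 x 1000 = 0.108 mg/cycle


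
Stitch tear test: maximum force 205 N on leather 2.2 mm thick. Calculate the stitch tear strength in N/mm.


Stitch tear strength = force / thickness
STS = 205 / 2.2 = 93.2 N/mm


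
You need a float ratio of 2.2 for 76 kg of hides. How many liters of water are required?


167.2 L


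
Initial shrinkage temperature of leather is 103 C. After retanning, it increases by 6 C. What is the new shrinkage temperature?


109 C


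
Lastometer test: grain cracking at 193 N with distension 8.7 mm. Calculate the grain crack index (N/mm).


22.2 N/mm


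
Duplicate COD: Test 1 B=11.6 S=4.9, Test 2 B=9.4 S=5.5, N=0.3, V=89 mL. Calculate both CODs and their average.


COD1 = (11.6 - 4.9) x 0.3 x 8000 / 89 = 180.7 mg/L
COD2 = (9.4 - 5.5) x 0.3 x 8000 / 89 = 105.2 mg/L
Average = (180.7 + 105.2) / 2 = 143.0 mg/L


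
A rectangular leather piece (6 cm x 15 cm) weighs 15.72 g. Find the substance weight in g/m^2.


Area = 6 x 15 = 90 cm^2
SW = 15.72 / 90 x 10000 = 1746.7 g/m^2


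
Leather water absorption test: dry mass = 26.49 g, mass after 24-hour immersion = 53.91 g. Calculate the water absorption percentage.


103.5%

Water absorbed = 53.91 - 26.49 = 27.42 g
WA% = 27.42 / 26.49 x 100 = 103.5%


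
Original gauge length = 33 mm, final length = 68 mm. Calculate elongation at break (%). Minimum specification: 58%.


Extension = 68 - 33 = 35 mm
Elongation = 35 / 33 x 100 = 106.1%
Minimum required: 58%
Meets specification: Yes


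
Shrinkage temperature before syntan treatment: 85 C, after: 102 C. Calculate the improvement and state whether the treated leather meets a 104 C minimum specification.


Improvement = 102 - 85 = 17 C
Spec check: 102 C >= 104 C? No


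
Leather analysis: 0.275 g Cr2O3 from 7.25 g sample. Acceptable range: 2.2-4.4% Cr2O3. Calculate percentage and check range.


Cr2O3% = 0.275 / 7.25 x 100 = 3.79%
Acceptable range: 2.2 to 4.4%
Within range: Yes


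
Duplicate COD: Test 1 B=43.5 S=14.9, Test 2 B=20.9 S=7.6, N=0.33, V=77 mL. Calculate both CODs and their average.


COD1 = 980.6 mg/L
COD2 = 456.0 mg/L
Average = 718.3 mg/L

COD1 = (43.5 - 14.9) x 0.33 x 8000 / 77 = 980.6 mg/L
COD2 = (20.9 - 7.6) x 0.33 x 8000 / 77 = 456.0 mg/L
Average = (980.6 + 456.0) / 2 = 718.3 mg/L


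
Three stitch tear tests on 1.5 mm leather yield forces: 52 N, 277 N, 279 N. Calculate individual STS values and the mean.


STS1 = 34.7 N/mm
STS2 = 184.7 N/mm
STS3 = 186.0 N/mm
Mean = 135.1 N/mm

STS1 = 52 / 1.5 = 34.7 N/mm
STS2 = 277 / 1.5 = 184.7 N/mm
STS3 = 279 / 1.5 = 186.0 N/mm
Mean = (34.7 + 184.7 + 186.0) / 3 = 135.1 N/mm


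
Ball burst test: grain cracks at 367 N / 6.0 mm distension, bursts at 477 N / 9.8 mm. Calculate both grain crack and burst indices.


Crack index = 367 / 6.0 = 61.2 N/mm
Burst index = 477 / 9.8 = 48.7 N/mm


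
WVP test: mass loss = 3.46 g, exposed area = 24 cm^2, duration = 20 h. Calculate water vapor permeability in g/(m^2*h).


WVP = mass_loss / (area x time) x 10000
WVP = 3.46 / (24 x 20) x 10000
WVP = 3.46 / 480 x 10000 = 72.08 g/(m^2*h)


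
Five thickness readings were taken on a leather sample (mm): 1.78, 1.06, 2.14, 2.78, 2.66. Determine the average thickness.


2.08 mm

Sum = 1.78 + 1.06 + 2.14 + 2.78 + 2.66 = 10.42
Average = 10.42 / 5 = 2.08 mm
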